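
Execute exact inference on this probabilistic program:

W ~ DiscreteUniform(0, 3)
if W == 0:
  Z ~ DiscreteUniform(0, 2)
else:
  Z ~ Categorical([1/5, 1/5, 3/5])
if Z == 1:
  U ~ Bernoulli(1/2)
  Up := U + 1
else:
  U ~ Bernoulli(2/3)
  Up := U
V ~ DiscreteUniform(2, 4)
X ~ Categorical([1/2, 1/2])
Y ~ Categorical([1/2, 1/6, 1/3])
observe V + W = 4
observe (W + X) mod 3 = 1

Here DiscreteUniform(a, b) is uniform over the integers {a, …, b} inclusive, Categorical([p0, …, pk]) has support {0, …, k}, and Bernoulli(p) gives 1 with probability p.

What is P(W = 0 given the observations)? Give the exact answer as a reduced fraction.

Enumerate traces; 36 have nonzero weight after conditioning:
  (W=0, Z=0, U=0, V=4, X=1, Y=0) weight 1/432
  (W=0, Z=0, U=0, V=4, X=1, Y=1) weight 1/1296
  (W=0, Z=0, U=0, V=4, X=1, Y=2) weight 1/648
  (W=0, Z=0, U=1, V=4, X=1, Y=0) weight 1/216
  (W=0, Z=0, U=1, V=4, X=1, Y=1) weight 1/648
  (W=0, Z=0, U=1, V=4, X=1, Y=2) weight 1/324
  (W=0, Z=1, U=0, V=4, X=1, Y=0) weight 1/288
  (W=0, Z=1, U=0, V=4, X=1, Y=1) weight 1/864
  (W=1, Z=0, U=0, V=3, X=0, Y=0) weight 1/720
  … 27 more
Group by W:
  weight(W=0) = 1/24
  weight(W=1) = 1/24
Total weight = 1/24 + 1/24 = 1/12
P(W=0 | obs) = 1/24 / 1/12 = 1/2
P(W=1 | obs) = 1/24 / 1/12 = 1/2

P(W = 0 | obs) = 1/2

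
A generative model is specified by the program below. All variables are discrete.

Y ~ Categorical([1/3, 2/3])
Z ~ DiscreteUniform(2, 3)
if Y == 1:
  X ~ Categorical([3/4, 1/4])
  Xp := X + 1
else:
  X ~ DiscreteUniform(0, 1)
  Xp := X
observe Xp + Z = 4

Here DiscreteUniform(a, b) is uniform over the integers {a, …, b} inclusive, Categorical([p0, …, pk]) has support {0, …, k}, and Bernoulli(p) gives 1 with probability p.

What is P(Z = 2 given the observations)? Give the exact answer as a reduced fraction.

P(Z = 2 | obs) = 1/5

Enumerate traces; 3 have nonzero weight after conditioning:
  (Y=0, Z=3, X=1) weight 1/12
  (Y=1, Z=2, X=1) weight 1/12
  (Y=1, Z=3, X=0) weight 1/4
Group by Z:
  weight(Z=2) = 1/12
  weight(Z=3) = 1/3
Total weight = 1/12 + 1/3 = 5/12
P(Z=2 | obs) = 1/12 / 5/12 = 1/5
P(Z=3 | obs) = 1/3 / 5/12 = 4/5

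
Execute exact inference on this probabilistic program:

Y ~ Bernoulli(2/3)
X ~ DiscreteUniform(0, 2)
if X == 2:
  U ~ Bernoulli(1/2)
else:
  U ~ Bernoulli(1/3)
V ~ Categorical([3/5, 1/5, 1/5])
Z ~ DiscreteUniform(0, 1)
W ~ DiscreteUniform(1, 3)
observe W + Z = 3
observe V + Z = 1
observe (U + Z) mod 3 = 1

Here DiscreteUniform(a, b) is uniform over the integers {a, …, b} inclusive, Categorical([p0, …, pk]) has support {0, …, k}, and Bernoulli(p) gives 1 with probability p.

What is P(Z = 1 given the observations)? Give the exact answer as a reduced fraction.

P(Z = 1 | obs) = 33/40

Enumerate traces; 12 have nonzero weight after conditioning:
  (Y=0, X=0, U=0, V=0, Z=1, W=2) weight 1/135
  (Y=0, X=0, U=1, V=1, Z=0, W=3) weight 1/810
  (Y=0, X=1, U=0, V=0, Z=1, W=2) weight 1/135
  (Y=0, X=1, U=1, V=1, Z=0, W=3) weight 1/810
  (Y=0, X=2, U=0, V=0, Z=1, W=2) weight 1/180
  (Y=0, X=2, U=1, V=1, Z=0, W=3) weight 1/540
  (Y=1, X=0, U=0, V=0, Z=1, W=2) weight 2/135
  (Y=1, X=0, U=1, V=1, Z=0, W=3) weight 1/405
  … 4 more
Group by Z:
  weight(Z=0) = 7/540
  weight(Z=1) = 11/180
Total weight = 7/540 + 11/180 = 2/27
P(Z=0 | obs) = 7/540 / 2/27 = 7/40
P(Z=1 | obs) = 11/180 / 2/27 = 33/40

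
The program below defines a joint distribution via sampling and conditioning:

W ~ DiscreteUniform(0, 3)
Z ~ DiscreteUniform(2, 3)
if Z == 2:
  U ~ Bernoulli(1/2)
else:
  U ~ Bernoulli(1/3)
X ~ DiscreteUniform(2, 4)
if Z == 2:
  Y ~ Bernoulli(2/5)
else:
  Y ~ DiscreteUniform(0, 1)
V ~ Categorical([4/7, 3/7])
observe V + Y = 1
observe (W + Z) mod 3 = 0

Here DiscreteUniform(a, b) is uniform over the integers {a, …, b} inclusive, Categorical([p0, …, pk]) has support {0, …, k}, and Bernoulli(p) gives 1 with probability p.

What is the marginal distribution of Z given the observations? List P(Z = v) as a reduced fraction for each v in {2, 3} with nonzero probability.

P(Z=2) = 17/52, P(Z=3) = 35/52

Enumerate traces; 36 have nonzero weight after conditioning:
  (W=0, Z=3, U=0, X=2, Y=0, V=1) weight 1/168
  (W=0, Z=3, U=0, X=2, Y=1, V=0) weight 1/126
  (W=0, Z=3, U=0, X=3, Y=0, V=1) weight 1/168
  (W=0, Z=3, U=0, X=3, Y=1, V=0) weight 1/126
  (W=0, Z=3, U=0, X=4, Y=0, V=1) weight 1/168
  (W=0, Z=3, U=0, X=4, Y=1, V=0) weight 1/126
  (W=0, Z=3, U=1, X=2, Y=0, V=1) weight 1/336
  (W=0, Z=3, U=1, X=2, Y=1, V=0) weight 1/252
  (W=1, Z=2, U=0, X=2, Y=0, V=1) weight 3/560
  … 27 more
Group by Z:
  weight(Z=2) = 17/280
  weight(Z=3) = 1/8
Total weight = 17/280 + 1/8 = 13/70
P(Z=2 | obs) = 17/280 / 13/70 = 17/52
P(Z=3 | obs) = 1/8 / 13/70 = 35/52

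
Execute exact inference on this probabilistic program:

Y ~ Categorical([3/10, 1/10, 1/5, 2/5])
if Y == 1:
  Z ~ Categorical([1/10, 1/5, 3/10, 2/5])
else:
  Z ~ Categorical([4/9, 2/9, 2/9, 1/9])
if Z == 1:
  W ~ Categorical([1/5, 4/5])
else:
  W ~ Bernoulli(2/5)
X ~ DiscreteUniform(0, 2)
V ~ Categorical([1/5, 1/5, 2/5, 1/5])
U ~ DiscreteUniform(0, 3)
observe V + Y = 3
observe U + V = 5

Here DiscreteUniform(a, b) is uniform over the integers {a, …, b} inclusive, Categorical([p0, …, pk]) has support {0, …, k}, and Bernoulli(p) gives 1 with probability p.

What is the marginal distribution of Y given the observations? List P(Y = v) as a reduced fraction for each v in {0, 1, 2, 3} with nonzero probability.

Enumerate traces; 48 have nonzero weight after conditioning:
  (Y=0, Z=0, W=0, X=0, V=3, U=2) weight 1/750
  (Y=0, Z=0, W=0, X=1, V=3, U=2) weight 1/750
  (Y=0, Z=0, W=0, X=2, V=3, U=2) weight 1/750
  (Y=0, Z=0, W=1, X=0, V=3, U=2) weight 1/1125
  (Y=0, Z=0, W=1, X=1, V=3, U=2) weight 1/1125
  (Y=0, Z=0, W=1, X=2, V=3, U=2) weight 1/1125
  (Y=0, Z=1, W=0, X=0, V=3, U=2) weight 1/4500
  (Y=0, Z=1, W=0, X=1, V=3, U=2) weight 1/4500
  (Y=1, Z=0, W=0, X=0, V=2, U=3) weight 1/5000
  … 39 more
Group by Y:
  weight(Y=0) = 3/200
  weight(Y=1) = 1/100
Total weight = 3/200 + 1/100 = 1/40
P(Y=0 | obs) = 3/200 / 1/40 = 3/5
P(Y=1 | obs) = 1/100 / 1/40 = 2/5

P(Y=0) = 3/5, P(Y=1) = 2/5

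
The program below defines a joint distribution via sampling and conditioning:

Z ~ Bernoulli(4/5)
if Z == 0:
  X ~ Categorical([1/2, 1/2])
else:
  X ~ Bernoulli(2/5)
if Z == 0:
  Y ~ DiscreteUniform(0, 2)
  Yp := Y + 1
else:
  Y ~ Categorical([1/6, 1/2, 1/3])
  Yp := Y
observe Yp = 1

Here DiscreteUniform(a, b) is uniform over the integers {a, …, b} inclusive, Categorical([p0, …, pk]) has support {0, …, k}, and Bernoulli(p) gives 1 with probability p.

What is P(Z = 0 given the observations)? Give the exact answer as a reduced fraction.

P(Z = 0 | obs) = 1/7

Enumerate traces; 4 have nonzero weight after conditioning:
  (Z=0, X=0, Y=0) weight 1/30
  (Z=0, X=1, Y=0) weight 1/30
  (Z=1, X=0, Y=1) weight 6/25
  (Z=1, X=1, Y=1) weight 4/25
Group by Z:
  weight(Z=0) = 1/15
  weight(Z=1) = 2/5
Total weight = 1/15 + 2/5 = 7/15
P(Z=0 | obs) = 1/15 / 7/15 = 1/7
P(Z=1 | obs) = 2/5 / 7/15 = 6/7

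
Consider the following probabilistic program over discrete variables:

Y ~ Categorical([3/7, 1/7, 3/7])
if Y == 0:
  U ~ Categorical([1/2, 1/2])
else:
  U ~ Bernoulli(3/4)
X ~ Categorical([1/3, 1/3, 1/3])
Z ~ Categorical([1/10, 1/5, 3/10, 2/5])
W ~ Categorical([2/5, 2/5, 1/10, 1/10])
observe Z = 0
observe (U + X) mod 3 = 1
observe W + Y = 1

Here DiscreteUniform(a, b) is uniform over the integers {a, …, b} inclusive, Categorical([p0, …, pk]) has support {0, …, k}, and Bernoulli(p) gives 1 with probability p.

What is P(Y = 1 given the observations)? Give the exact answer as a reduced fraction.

Enumerate traces; 4 have nonzero weight after conditioning:
  (Y=0, U=0, X=1, Z=0, W=1) weight 1/350
  (Y=0, U=1, X=0, Z=0, W=1) weight 1/350
  (Y=1, U=0, X=1, Z=0, W=0) weight 1/2100
  (Y=1, U=1, X=0, Z=0, W=0) weight 1/700
Group by Y:
  weight(Y=0) = 1/175
  weight(Y=1) = 1/525
Total weight = 1/175 + 1/525 = 4/525
P(Y=0 | obs) = 1/175 / 4/525 = 3/4
P(Y=1 | obs) = 1/525 / 4/525 = 1/4

P(Y = 1 | obs) = 1/4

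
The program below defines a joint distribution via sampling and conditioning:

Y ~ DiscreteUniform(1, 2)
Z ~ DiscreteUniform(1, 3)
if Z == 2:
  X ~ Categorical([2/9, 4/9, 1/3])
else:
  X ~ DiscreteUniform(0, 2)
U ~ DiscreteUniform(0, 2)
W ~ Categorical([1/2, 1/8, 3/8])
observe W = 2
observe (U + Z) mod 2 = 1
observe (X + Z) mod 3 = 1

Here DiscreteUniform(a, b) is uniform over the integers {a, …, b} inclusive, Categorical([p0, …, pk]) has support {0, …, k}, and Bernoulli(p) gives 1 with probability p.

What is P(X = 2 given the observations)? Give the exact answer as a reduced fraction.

Enumerate traces; 10 have nonzero weight after conditioning:
  (Y=1, Z=1, X=0, U=0, W=2) weight 1/144
  (Y=1, Z=1, X=0, U=2, W=2) weight 1/144
  (Y=1, Z=2, X=2, U=1, W=2) weight 1/144
  (Y=1, Z=3, X=1, U=0, W=2) weight 1/144
  (Y=1, Z=3, X=1, U=2, W=2) weight 1/144
  (Y=2, Z=1, X=0, U=0, W=2) weight 1/144
  (Y=2, Z=1, X=0, U=2, W=2) weight 1/144
  (Y=2, Z=2, X=2, U=1, W=2) weight 1/144
  … 2 more
Group by X:
  weight(X=0) = 1/36
  weight(X=1) = 1/36
  weight(X=2) = 1/72
Total weight = 1/36 + 1/36 + 1/72 = 5/72
P(X=0 | obs) = 1/36 / 5/72 = 2/5
P(X=1 | obs) = 1/36 / 5/72 = 2/5
P(X=2 | obs) = 1/72 / 5/72 = 1/5

P(X = 2 | obs) = 1/5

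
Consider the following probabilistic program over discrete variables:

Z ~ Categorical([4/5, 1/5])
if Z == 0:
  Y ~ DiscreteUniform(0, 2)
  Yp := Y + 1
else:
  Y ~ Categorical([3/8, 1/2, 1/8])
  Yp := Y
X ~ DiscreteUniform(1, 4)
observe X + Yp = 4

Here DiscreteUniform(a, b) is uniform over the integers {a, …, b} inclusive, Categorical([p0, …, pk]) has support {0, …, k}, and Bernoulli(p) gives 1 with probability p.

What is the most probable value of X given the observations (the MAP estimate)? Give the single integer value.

argmax_v P(X = v | obs) = 3

Enumerate traces; 6 have nonzero weight after conditioning:
  (Z=0, Y=0, X=3) weight 1/15
  (Z=0, Y=1, X=2) weight 1/15
  (Z=0, Y=2, X=1) weight 1/15
  (Z=1, Y=0, X=4) weight 3/160
  (Z=1, Y=1, X=3) weight 1/40
  (Z=1, Y=2, X=2) weight 1/160
Group by X:
  weight(X=1) = 1/15
  weight(X=2) = 7/96
  weight(X=3) = 11/120
  weight(X=4) = 3/160
Total weight = 1/15 + 7/96 + 11/120 + 3/160 = 1/4
P(X=1 | obs) = 1/15 / 1/4 = 4/15
P(X=2 | obs) = 7/96 / 1/4 = 7/24
P(X=3 | obs) = 11/120 / 1/4 = 11/30
P(X=4 | obs) = 3/160 / 1/4 = 3/40
argmax = 3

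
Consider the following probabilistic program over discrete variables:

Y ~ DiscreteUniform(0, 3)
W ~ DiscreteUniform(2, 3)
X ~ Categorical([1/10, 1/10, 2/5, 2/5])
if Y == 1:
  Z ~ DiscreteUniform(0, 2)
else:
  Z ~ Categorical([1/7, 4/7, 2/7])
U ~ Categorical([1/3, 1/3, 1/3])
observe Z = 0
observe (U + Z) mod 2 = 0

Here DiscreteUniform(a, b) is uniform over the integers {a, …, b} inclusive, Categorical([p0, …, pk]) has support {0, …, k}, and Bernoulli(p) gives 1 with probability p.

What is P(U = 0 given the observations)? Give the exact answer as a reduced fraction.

P(U = 0 | obs) = 1/2

Enumerate traces; 64 have nonzero weight after conditioning:
  (Y=0, W=2, X=0, Z=0, U=0) weight 1/1680
  (Y=0, W=2, X=0, Z=0, U=2) weight 1/1680
  (Y=0, W=2, X=1, Z=0, U=0) weight 1/1680
  (Y=0, W=2, X=1, Z=0, U=2) weight 1/1680
  (Y=0, W=2, X=2, Z=0, U=0) weight 1/420
  (Y=0, W=2, X=2, Z=0, U=2) weight 1/420
  (Y=0, W=2, X=3, Z=0, U=0) weight 1/420
  (Y=0, W=2, X=3, Z=0, U=2) weight 1/420
  … 56 more
Group by U:
  weight(U=0) = 4/63
  weight(U=2) = 4/63
Total weight = 4/63 + 4/63 = 8/63
P(U=0 | obs) = 4/63 / 8/63 = 1/2
P(U=2 | obs) = 4/63 / 8/63 = 1/2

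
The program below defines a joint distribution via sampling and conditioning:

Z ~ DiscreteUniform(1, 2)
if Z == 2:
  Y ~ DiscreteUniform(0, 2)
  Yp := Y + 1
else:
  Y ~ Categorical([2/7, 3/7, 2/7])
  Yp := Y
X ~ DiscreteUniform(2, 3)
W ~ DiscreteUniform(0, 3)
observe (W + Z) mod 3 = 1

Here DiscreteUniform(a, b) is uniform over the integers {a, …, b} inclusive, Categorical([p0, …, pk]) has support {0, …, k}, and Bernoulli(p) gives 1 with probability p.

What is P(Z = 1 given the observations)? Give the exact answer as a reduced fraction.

P(Z = 1 | obs) = 2/3

Enumerate traces; 18 have nonzero weight after conditioning:
  (Z=1, Y=0, X=2, W=0) weight 1/56
  (Z=1, Y=0, X=2, W=3) weight 1/56
  (Z=1, Y=0, X=3, W=0) weight 1/56
  (Z=1, Y=0, X=3, W=3) weight 1/56
  (Z=1, Y=1, X=2, W=0) weight 3/112
  (Z=1, Y=1, X=2, W=3) weight 3/112
  (Z=1, Y=1, X=3, W=0) weight 3/112
  (Z=1, Y=1, X=3, W=3) weight 3/112
  (Z=2, Y=0, X=2, W=2) weight 1/48
  … 9 more
Group by Z:
  weight(Z=1) = 1/4
  weight(Z=2) = 1/8
Total weight = 1/4 + 1/8 = 3/8
P(Z=1 | obs) = 1/4 / 3/8 = 2/3
P(Z=2 | obs) = 1/8 / 3/8 = 1/3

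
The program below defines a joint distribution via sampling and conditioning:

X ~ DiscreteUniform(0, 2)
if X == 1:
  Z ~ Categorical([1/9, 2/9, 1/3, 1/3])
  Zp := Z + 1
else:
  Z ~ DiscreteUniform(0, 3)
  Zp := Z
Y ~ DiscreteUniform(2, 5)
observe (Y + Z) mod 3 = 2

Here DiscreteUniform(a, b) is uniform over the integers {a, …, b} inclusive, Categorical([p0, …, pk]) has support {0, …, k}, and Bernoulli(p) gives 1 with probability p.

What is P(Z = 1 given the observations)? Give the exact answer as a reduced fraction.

Enumerate traces; 18 have nonzero weight after conditioning:
  (X=0, Z=0, Y=2) weight 1/48
  (X=0, Z=0, Y=5) weight 1/48
  (X=0, Z=1, Y=4) weight 1/48
  (X=0, Z=2, Y=3) weight 1/48
  (X=0, Z=3, Y=2) weight 1/48
  (X=0, Z=3, Y=5) weight 1/48
  (X=1, Z=0, Y=2) weight 1/108
  (X=1, Z=0, Y=5) weight 1/108
  … 10 more
Group by Z:
  weight(Z=0) = 11/108
  weight(Z=1) = 13/216
  weight(Z=2) = 5/72
  weight(Z=3) = 5/36
Total weight = 11/108 + 13/216 + 5/72 + 5/36 = 10/27
P(Z=0 | obs) = 11/108 / 10/27 = 11/40
P(Z=1 | obs) = 13/216 / 10/27 = 13/80
P(Z=2 | obs) = 5/72 / 10/27 = 3/16
P(Z=3 | obs) = 5/36 / 10/27 = 3/8

P(Z = 1 | obs) = 13/80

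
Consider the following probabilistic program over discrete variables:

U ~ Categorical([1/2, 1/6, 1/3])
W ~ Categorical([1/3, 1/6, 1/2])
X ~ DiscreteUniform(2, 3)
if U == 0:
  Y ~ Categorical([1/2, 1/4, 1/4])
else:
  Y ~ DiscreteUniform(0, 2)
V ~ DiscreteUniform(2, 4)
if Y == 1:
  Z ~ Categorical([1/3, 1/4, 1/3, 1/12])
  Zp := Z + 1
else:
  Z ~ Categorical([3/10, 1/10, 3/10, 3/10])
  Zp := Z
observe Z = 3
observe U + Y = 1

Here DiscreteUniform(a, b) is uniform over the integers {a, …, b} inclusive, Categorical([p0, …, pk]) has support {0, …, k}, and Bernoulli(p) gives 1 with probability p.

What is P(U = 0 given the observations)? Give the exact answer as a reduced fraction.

Enumerate traces; 36 have nonzero weight after conditioning:
  (U=0, W=0, X=2, Y=1, V=2, Z=3) weight 1/1728
  (U=0, W=0, X=2, Y=1, V=3, Z=3) weight 1/1728
  (U=0, W=0, X=2, Y=1, V=4, Z=3) weight 1/1728
  (U=0, W=0, X=3, Y=1, V=2, Z=3) weight 1/1728
  (U=0, W=0, X=3, Y=1, V=3, Z=3) weight 1/1728
  (U=0, W=0, X=3, Y=1, V=4, Z=3) weight 1/1728
  (U=0, W=1, X=2, Y=1, V=2, Z=3) weight 1/3456
  (U=0, W=1, X=2, Y=1, V=3, Z=3) weight 1/3456
  (U=1, W=0, X=2, Y=0, V=2, Z=3) weight 1/1080
  … 27 more
Group by U:
  weight(U=0) = 1/96
  weight(U=1) = 1/60
Total weight = 1/96 + 1/60 = 13/480
P(U=0 | obs) = 1/96 / 13/480 = 5/13
P(U=1 | obs) = 1/60 / 13/480 = 8/13

P(U = 0 | obs) = 5/13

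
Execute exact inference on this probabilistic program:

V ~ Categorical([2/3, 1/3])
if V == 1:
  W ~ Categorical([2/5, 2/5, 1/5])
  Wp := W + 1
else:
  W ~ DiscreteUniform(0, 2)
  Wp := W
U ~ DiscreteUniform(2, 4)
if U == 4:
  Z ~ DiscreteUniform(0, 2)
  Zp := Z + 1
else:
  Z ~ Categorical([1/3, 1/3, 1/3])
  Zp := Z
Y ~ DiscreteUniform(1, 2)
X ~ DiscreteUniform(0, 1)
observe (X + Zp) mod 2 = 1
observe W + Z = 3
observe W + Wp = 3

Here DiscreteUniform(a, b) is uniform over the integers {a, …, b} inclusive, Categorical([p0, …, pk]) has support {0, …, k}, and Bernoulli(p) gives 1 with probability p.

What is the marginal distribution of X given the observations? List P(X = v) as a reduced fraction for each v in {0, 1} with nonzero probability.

Enumerate traces; 6 have nonzero weight after conditioning:
  (V=1, W=1, U=2, Z=2, Y=1, X=1) weight 1/270
  (V=1, W=1, U=2, Z=2, Y=2, X=1) weight 1/270
  (V=1, W=1, U=3, Z=2, Y=1, X=1) weight 1/270
  (V=1, W=1, U=3, Z=2, Y=2, X=1) weight 1/270
  (V=1, W=1, U=4, Z=2, Y=1, X=0) weight 1/270
  (V=1, W=1, U=4, Z=2, Y=2, X=0) weight 1/270
Group by X:
  weight(X=0) = 1/135
  weight(X=1) = 2/135
Total weight = 1/135 + 2/135 = 1/45
P(X=0 | obs) = 1/135 / 1/45 = 1/3
P(X=1 | obs) = 2/135 / 1/45 = 2/3

P(X=0) = 1/3, P(X=1) = 2/3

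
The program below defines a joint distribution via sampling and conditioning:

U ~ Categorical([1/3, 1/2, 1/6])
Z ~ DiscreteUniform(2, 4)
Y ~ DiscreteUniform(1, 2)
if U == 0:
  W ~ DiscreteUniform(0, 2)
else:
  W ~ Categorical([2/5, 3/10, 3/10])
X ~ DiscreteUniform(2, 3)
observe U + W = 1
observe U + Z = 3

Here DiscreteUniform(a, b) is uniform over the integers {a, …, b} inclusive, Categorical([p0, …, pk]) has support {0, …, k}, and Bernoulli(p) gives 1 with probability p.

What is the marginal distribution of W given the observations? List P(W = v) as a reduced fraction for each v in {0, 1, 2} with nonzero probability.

P(W=0) = 9/14, P(W=1) = 5/14

Enumerate traces; 8 have nonzero weight after conditioning:
  (U=0, Z=3, Y=1, W=1, X=2) weight 1/108
  (U=0, Z=3, Y=1, W=1, X=3) weight 1/108
  (U=0, Z=3, Y=2, W=1, X=2) weight 1/108
  (U=0, Z=3, Y=2, W=1, X=3) weight 1/108
  (U=1, Z=2, Y=1, W=0, X=2) weight 1/60
  (U=1, Z=2, Y=1, W=0, X=3) weight 1/60
  (U=1, Z=2, Y=2, W=0, X=2) weight 1/60
  (U=1, Z=2, Y=2, W=0, X=3) weight 1/60
Group by W:
  weight(W=0) = 1/15
  weight(W=1) = 1/27
Total weight = 1/15 + 1/27 = 14/135
P(W=0 | obs) = 1/15 / 14/135 = 9/14
P(W=1 | obs) = 1/27 / 14/135 = 5/14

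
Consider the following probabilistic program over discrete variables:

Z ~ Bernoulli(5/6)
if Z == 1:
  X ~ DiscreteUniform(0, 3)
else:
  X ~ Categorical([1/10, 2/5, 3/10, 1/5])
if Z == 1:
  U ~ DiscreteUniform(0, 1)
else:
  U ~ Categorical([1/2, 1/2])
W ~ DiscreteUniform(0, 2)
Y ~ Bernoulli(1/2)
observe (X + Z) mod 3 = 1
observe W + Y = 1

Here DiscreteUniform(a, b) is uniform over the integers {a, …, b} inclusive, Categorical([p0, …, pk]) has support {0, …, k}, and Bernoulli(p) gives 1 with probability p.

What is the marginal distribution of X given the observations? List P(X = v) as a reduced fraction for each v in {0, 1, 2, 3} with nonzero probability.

Enumerate traces; 12 have nonzero weight after conditioning:
  (Z=0, X=1, U=0, W=0, Y=1) weight 1/180
  (Z=0, X=1, U=0, W=1, Y=0) weight 1/180
  (Z=0, X=1, U=1, W=0, Y=1) weight 1/180
  (Z=0, X=1, U=1, W=1, Y=0) weight 1/180
  (Z=1, X=0, U=0, W=0, Y=1) weight 5/288
  (Z=1, X=0, U=0, W=1, Y=0) weight 5/288
  (Z=1, X=0, U=1, W=0, Y=1) weight 5/288
  (Z=1, X=0, U=1, W=1, Y=0) weight 5/288
  (Z=1, X=3, U=0, W=0, Y=1) weight 5/288
  … 3 more
Group by X:
  weight(X=0) = 5/72
  weight(X=1) = 1/45
  weight(X=3) = 5/72
Total weight = 5/72 + 1/45 + 5/72 = 29/180
P(X=0 | obs) = 5/72 / 29/180 = 25/58
P(X=1 | obs) = 1/45 / 29/180 = 4/29
P(X=3 | obs) = 5/72 / 29/180 = 25/58

P(X=0) = 25/58, P(X=1) = 4/29, P(X=3) = 25/58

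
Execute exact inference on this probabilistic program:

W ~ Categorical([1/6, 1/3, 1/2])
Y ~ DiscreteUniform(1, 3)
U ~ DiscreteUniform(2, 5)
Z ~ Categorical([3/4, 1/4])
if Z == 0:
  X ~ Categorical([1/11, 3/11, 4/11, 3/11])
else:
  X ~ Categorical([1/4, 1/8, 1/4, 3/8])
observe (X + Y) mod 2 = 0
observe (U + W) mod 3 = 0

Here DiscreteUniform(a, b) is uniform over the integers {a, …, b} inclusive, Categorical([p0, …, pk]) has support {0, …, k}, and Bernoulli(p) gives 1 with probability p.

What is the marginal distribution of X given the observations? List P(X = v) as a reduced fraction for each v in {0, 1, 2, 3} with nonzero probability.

Enumerate traces; 48 have nonzero weight after conditioning:
  (W=0, Y=1, U=3, Z=0, X=1) weight 1/352
  (W=0, Y=1, U=3, Z=0, X=3) weight 1/352
  (W=0, Y=1, U=3, Z=1, X=1) weight 1/2304
  (W=0, Y=1, U=3, Z=1, X=3) weight 1/768
  (W=0, Y=2, U=3, Z=0, X=0) weight 1/1056
  (W=0, Y=2, U=3, Z=0, X=2) weight 1/264
  (W=0, Y=2, U=3, Z=1, X=0) weight 1/1152
  (W=0, Y=2, U=3, Z=1, X=2) weight 1/1152
  … 40 more
Group by X:
  weight(X=0) = 23/1584
  weight(X=1) = 83/1584
  weight(X=2) = 59/1584
  weight(X=3) = 35/528
Total weight = 23/1584 + 83/1584 + 59/1584 + 35/528 = 15/88
P(X=0 | obs) = 23/1584 / 15/88 = 23/270
P(X=1 | obs) = 83/1584 / 15/88 = 83/270
P(X=2 | obs) = 59/1584 / 15/88 = 59/270
P(X=3 | obs) = 35/528 / 15/88 = 7/18

P(X=0) = 23/270, P(X=1) = 83/270, P(X=2) = 59/270, P(X=3) = 7/18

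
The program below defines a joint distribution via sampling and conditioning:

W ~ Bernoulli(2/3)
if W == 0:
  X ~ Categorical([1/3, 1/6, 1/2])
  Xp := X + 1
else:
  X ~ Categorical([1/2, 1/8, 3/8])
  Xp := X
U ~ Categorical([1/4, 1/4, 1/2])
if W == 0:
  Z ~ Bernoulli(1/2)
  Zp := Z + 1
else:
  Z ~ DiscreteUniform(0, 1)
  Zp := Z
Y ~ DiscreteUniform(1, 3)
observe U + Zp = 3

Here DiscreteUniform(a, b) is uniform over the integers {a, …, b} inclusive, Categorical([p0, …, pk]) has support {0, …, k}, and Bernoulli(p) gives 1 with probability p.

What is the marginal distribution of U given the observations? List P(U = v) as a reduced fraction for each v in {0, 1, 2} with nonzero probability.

P(U=1) = 1/7, P(U=2) = 6/7

Enumerate traces; 27 have nonzero weight after conditioning:
  (W=0, X=0, U=1, Z=1, Y=1) weight 1/216
  (W=0, X=0, U=1, Z=1, Y=2) weight 1/216
  (W=0, X=0, U=1, Z=1, Y=3) weight 1/216
  (W=0, X=0, U=2, Z=0, Y=1) weight 1/108
  (W=0, X=0, U=2, Z=0, Y=2) weight 1/108
  (W=0, X=0, U=2, Z=0, Y=3) weight 1/108
  (W=0, X=1, U=1, Z=1, Y=1) weight 1/432
  (W=0, X=1, U=1, Z=1, Y=2) weight 1/432
  … 19 more
Group by U:
  weight(U=1) = 1/24
  weight(U=2) = 1/4
Total weight = 1/24 + 1/4 = 7/24
P(U=1 | obs) = 1/24 / 7/24 = 1/7
P(U=2 | obs) = 1/4 / 7/24 = 6/7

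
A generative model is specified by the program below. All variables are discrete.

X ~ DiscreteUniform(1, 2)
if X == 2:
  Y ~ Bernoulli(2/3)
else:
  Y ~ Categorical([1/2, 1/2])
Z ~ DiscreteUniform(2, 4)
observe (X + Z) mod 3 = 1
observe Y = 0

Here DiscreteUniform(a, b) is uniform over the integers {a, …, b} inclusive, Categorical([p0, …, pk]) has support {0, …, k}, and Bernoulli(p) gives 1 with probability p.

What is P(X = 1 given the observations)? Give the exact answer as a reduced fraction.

P(X = 1 | obs) = 3/5

Enumerate traces; 2 have nonzero weight after conditioning:
  (X=1, Y=0, Z=3) weight 1/12
  (X=2, Y=0, Z=2) weight 1/18
Group by X:
  weight(X=1) = 1/12
  weight(X=2) = 1/18
Total weight = 1/12 + 1/18 = 5/36
P(X=1 | obs) = 1/12 / 5/36 = 3/5
P(X=2 | obs) = 1/18 / 5/36 = 2/5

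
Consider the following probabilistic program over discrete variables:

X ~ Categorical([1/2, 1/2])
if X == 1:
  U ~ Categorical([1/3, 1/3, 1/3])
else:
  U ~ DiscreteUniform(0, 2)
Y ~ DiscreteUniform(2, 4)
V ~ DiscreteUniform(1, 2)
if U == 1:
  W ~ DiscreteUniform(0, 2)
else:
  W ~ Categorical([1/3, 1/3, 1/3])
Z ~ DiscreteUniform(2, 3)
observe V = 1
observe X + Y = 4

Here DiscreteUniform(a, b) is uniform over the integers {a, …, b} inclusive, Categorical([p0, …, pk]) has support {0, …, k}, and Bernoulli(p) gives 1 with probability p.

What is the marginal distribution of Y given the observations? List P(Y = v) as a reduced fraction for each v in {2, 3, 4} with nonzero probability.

Enumerate traces; 36 have nonzero weight after conditioning:
  (X=0, U=0, Y=4, V=1, W=0, Z=2) weight 1/216
  (X=0, U=0, Y=4, V=1, W=0, Z=3) weight 1/216
  (X=0, U=0, Y=4, V=1, W=1, Z=2) weight 1/216
  (X=0, U=0, Y=4, V=1, W=1, Z=3) weight 1/216
  (X=0, U=0, Y=4, V=1, W=2, Z=2) weight 1/216
  (X=0, U=0, Y=4, V=1, W=2, Z=3) weight 1/216
  (X=0, U=1, Y=4, V=1, W=0, Z=2) weight 1/216
  (X=0, U=1, Y=4, V=1, W=0, Z=3) weight 1/216
  (X=1, U=0, Y=3, V=1, W=0, Z=2) weight 1/216
  … 27 more
Group by Y:
  weight(Y=3) = 1/12
  weight(Y=4) = 1/12
Total weight = 1/12 + 1/12 = 1/6
P(Y=3 | obs) = 1/12 / 1/6 = 1/2
P(Y=4 | obs) = 1/12 / 1/6 = 1/2

P(Y=3) = 1/2, P(Y=4) = 1/2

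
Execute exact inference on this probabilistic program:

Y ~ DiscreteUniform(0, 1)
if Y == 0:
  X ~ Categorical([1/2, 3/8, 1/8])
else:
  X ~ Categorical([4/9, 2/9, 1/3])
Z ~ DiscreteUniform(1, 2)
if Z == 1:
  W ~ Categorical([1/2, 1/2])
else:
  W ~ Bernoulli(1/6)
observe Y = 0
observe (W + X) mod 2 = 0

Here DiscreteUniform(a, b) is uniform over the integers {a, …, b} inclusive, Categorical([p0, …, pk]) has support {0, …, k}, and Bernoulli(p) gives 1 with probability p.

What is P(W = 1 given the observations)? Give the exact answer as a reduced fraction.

Enumerate traces; 6 have nonzero weight after conditioning:
  (Y=0, X=0, Z=1, W=0) weight 1/16
  (Y=0, X=0, Z=2, W=0) weight 5/48
  (Y=0, X=1, Z=1, W=1) weight 3/64
  (Y=0, X=1, Z=2, W=1) weight 1/64
  (Y=0, X=2, Z=1, W=0) weight 1/64
  (Y=0, X=2, Z=2, W=0) weight 5/192
Group by W:
  weight(W=0) = 5/24
  weight(W=1) = 1/16
Total weight = 5/24 + 1/16 = 13/48
P(W=0 | obs) = 5/24 / 13/48 = 10/13
P(W=1 | obs) = 1/16 / 13/48 = 3/13

P(W = 1 | obs) = 3/13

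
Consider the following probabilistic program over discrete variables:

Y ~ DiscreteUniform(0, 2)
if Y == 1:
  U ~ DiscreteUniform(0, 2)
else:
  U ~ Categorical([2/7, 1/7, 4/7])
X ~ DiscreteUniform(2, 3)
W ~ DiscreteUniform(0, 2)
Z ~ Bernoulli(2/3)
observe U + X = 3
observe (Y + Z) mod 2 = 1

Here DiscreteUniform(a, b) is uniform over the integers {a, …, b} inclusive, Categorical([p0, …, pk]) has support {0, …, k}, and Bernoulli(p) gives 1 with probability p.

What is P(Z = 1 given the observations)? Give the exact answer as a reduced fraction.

Enumerate traces; 18 have nonzero weight after conditioning:
  (Y=0, U=0, X=3, W=0, Z=1) weight 2/189
  (Y=0, U=0, X=3, W=1, Z=1) weight 2/189
  (Y=0, U=0, X=3, W=2, Z=1) weight 2/189
  (Y=0, U=1, X=2, W=0, Z=1) weight 1/189
  (Y=0, U=1, X=2, W=1, Z=1) weight 1/189
  (Y=0, U=1, X=2, W=2, Z=1) weight 1/189
  (Y=1, U=0, X=3, W=0, Z=0) weight 1/162
  (Y=1, U=0, X=3, W=1, Z=0) weight 1/162
  … 10 more
Group by Z:
  weight(Z=0) = 1/27
  weight(Z=1) = 2/21
Total weight = 1/27 + 2/21 = 25/189
P(Z=0 | obs) = 1/27 / 25/189 = 7/25
P(Z=1 | obs) = 2/21 / 25/189 = 18/25

P(Z = 1 | obs) = 18/25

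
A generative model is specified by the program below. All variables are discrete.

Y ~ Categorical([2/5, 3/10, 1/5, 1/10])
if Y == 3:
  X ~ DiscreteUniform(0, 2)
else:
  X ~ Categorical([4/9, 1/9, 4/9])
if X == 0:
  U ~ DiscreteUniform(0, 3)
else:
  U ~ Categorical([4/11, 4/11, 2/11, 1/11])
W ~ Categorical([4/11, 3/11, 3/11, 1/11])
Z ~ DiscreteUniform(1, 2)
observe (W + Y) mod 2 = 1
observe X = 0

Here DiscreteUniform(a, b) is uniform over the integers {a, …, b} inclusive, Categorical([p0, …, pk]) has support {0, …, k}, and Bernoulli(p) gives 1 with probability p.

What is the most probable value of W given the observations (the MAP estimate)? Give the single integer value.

Enumerate traces; 64 have nonzero weight after conditioning:
  (Y=0, X=0, U=0, W=1, Z=1) weight 1/165
  (Y=0, X=0, U=0, W=1, Z=2) weight 1/165
  (Y=0, X=0, U=0, W=3, Z=1) weight 1/495
  (Y=0, X=0, U=0, W=3, Z=2) weight 1/495
  (Y=0, X=0, U=1, W=1, Z=1) weight 1/165
  (Y=0, X=0, U=1, W=1, Z=2) weight 1/165
  (Y=0, X=0, U=1, W=3, Z=1) weight 1/495
  (Y=0, X=0, U=1, W=3, Z=2) weight 1/495
  (Y=1, X=0, U=0, W=0, Z=1) weight 1/165
  (Y=1, X=0, U=0, W=2, Z=1) weight 1/220
  … 54 more
Group by W:
  weight(W=0) = 2/33
  weight(W=1) = 4/55
  weight(W=2) = 1/22
  weight(W=3) = 4/165
Total weight = 2/33 + 4/55 + 1/22 + 4/165 = 67/330
P(W=0 | obs) = 2/33 / 67/330 = 20/67
P(W=1 | obs) = 4/55 / 67/330 = 24/67
P(W=2 | obs) = 1/22 / 67/330 = 15/67
P(W=3 | obs) = 4/165 / 67/330 = 8/67
argmax = 1

argmax_v P(W = v | obs) = 1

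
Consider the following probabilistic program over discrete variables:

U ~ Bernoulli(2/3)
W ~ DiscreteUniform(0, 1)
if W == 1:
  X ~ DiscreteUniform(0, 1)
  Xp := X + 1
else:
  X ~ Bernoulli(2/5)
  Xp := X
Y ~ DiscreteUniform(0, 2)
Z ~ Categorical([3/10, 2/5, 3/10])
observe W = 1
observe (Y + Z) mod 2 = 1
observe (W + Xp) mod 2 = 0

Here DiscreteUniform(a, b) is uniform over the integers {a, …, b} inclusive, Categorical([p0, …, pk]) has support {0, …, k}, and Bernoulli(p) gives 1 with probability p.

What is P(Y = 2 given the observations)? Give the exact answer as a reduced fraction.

P(Y = 2 | obs) = 2/7

Enumerate traces; 8 have nonzero weight after conditioning:
  (U=0, W=1, X=0, Y=0, Z=1) weight 1/90
  (U=0, W=1, X=0, Y=1, Z=0) weight 1/120
  (U=0, W=1, X=0, Y=1, Z=2) weight 1/120
  (U=0, W=1, X=0, Y=2, Z=1) weight 1/90
  (U=1, W=1, X=0, Y=0, Z=1) weight 1/45
  (U=1, W=1, X=0, Y=1, Z=0) weight 1/60
  (U=1, W=1, X=0, Y=1, Z=2) weight 1/60
  (U=1, W=1, X=0, Y=2, Z=1) weight 1/45
Group by Y:
  weight(Y=0) = 1/30
  weight(Y=1) = 1/20
  weight(Y=2) = 1/30
Total weight = 1/30 + 1/20 + 1/30 = 7/60
P(Y=0 | obs) = 1/30 / 7/60 = 2/7
P(Y=1 | obs) = 1/20 / 7/60 = 3/7
P(Y=2 | obs) = 1/30 / 7/60 = 2/7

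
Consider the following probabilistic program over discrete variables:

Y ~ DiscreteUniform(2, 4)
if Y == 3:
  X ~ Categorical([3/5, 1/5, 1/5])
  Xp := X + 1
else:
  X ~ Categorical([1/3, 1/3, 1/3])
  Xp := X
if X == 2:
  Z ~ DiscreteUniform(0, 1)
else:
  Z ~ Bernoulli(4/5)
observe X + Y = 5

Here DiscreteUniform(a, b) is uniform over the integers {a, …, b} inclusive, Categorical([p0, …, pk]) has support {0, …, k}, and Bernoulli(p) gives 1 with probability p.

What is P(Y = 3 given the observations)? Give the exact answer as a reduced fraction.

Enumerate traces; 4 have nonzero weight after conditioning:
  (Y=3, X=2, Z=0) weight 1/30
  (Y=3, X=2, Z=1) weight 1/30
  (Y=4, X=1, Z=0) weight 1/45
  (Y=4, X=1, Z=1) weight 4/45
Group by Y:
  weight(Y=3) = 1/15
  weight(Y=4) = 1/9
Total weight = 1/15 + 1/9 = 8/45
P(Y=3 | obs) = 1/15 / 8/45 = 3/8
P(Y=4 | obs) = 1/9 / 8/45 = 5/8

P(Y = 3 | obs) = 3/8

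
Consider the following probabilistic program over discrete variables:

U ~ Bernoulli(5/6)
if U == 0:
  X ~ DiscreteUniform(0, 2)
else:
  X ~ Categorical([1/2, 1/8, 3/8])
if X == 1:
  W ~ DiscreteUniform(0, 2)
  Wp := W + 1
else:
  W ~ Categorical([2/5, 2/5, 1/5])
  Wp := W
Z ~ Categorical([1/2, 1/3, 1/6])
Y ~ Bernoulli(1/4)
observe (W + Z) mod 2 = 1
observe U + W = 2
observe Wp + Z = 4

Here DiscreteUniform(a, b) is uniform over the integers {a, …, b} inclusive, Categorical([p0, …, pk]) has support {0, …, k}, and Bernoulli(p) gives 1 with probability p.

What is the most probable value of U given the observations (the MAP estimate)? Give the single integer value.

Enumerate traces; 4 have nonzero weight after conditioning:
  (U=0, X=1, W=2, Z=1, Y=0) weight 1/216
  (U=0, X=1, W=2, Z=1, Y=1) weight 1/648
  (U=1, X=1, W=1, Z=2, Y=0) weight 5/1152
  (U=1, X=1, W=1, Z=2, Y=1) weight 5/3456
Group by U:
  weight(U=0) = 1/162
  weight(U=1) = 5/864
Total weight = 1/162 + 5/864 = 31/2592
P(U=0 | obs) = 1/162 / 31/2592 = 16/31
P(U=1 | obs) = 5/864 / 31/2592 = 15/31
argmax = 0

argmax_v P(U = v | obs) = 0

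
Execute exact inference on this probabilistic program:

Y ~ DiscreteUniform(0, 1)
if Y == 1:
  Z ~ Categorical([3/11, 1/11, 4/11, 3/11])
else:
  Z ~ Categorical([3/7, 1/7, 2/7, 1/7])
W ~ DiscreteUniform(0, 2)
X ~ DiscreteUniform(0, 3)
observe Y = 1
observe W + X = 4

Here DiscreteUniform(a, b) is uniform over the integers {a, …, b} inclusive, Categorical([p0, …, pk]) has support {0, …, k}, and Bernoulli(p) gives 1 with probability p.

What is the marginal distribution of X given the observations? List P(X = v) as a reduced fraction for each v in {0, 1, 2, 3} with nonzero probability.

P(X=2) = 1/2, P(X=3) = 1/2

Enumerate traces; 8 have nonzero weight after conditioning:
  (Y=1, Z=0, W=1, X=3) weight 1/88
  (Y=1, Z=0, W=2, X=2) weight 1/88
  (Y=1, Z=1, W=1, X=3) weight 1/264
  (Y=1, Z=1, W=2, X=2) weight 1/264
  (Y=1, Z=2, W=1, X=3) weight 1/66
  (Y=1, Z=2, W=2, X=2) weight 1/66
  (Y=1, Z=3, W=1, X=3) weight 1/88
  (Y=1, Z=3, W=2, X=2) weight 1/88
Group by X:
  weight(X=2) = 1/24
  weight(X=3) = 1/24
Total weight = 1/24 + 1/24 = 1/12
P(X=2 | obs) = 1/24 / 1/12 = 1/2
P(X=3 | obs) = 1/24 / 1/12 = 1/2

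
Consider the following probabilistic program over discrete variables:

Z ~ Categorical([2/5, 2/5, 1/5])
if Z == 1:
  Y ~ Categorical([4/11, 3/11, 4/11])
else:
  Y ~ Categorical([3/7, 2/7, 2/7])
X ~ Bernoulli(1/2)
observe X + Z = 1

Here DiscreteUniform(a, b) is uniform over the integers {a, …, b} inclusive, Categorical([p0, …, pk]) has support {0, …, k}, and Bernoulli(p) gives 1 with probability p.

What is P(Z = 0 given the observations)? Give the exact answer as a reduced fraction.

Enumerate traces; 6 have nonzero weight after conditioning:
  (Z=0, Y=0, X=1) weight 3/35
  (Z=0, Y=1, X=1) weight 2/35
  (Z=0, Y=2, X=1) weight 2/35
  (Z=1, Y=0, X=0) weight 4/55
  (Z=1, Y=1, X=0) weight 3/55
  (Z=1, Y=2, X=0) weight 4/55
Group by Z:
  weight(Z=0) = 1/5
  weight(Z=1) = 1/5
Total weight = 1/5 + 1/5 = 2/5
P(Z=0 | obs) = 1/5 / 2/5 = 1/2
P(Z=1 | obs) = 1/5 / 2/5 = 1/2

P(Z = 0 | obs) = 1/2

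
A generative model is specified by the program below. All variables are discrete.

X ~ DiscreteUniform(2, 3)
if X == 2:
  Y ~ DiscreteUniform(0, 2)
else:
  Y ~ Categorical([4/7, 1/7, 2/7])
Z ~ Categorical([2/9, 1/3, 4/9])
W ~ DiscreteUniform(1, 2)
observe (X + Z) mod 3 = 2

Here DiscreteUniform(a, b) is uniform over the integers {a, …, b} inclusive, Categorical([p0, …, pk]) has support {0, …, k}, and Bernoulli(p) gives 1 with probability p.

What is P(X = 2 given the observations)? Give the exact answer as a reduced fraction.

P(X = 2 | obs) = 1/3

Enumerate traces; 12 have nonzero weight after conditioning:
  (X=2, Y=0, Z=0, W=1) weight 1/54
  (X=2, Y=0, Z=0, W=2) weight 1/54
  (X=2, Y=1, Z=0, W=1) weight 1/54
  (X=2, Y=1, Z=0, W=2) weight 1/54
  (X=2, Y=2, Z=0, W=1) weight 1/54
  (X=2, Y=2, Z=0, W=2) weight 1/54
  (X=3, Y=0, Z=2, W=1) weight 4/63
  (X=3, Y=0, Z=2, W=2) weight 4/63
  … 4 more
Group by X:
  weight(X=2) = 1/9
  weight(X=3) = 2/9
Total weight = 1/9 + 2/9 = 1/3
P(X=2 | obs) = 1/9 / 1/3 = 1/3
P(X=3 | obs) = 2/9 / 1/3 = 2/3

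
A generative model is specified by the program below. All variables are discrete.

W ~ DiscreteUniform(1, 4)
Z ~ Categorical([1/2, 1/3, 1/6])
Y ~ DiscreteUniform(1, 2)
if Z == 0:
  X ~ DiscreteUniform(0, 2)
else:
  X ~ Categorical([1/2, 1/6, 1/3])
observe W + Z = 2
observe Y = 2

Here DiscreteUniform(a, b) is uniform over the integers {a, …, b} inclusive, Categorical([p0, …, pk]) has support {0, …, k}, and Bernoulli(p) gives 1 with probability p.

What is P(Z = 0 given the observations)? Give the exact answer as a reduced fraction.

Enumerate traces; 6 have nonzero weight after conditioning:
  (W=1, Z=1, Y=2, X=0) weight 1/48
  (W=1, Z=1, Y=2, X=1) weight 1/144
  (W=1, Z=1, Y=2, X=2) weight 1/72
  (W=2, Z=0, Y=2, X=0) weight 1/48
  (W=2, Z=0, Y=2, X=1) weight 1/48
  (W=2, Z=0, Y=2, X=2) weight 1/48
Group by Z:
  weight(Z=0) = 1/16
  weight(Z=1) = 1/24
Total weight = 1/16 + 1/24 = 5/48
P(Z=0 | obs) = 1/16 / 5/48 = 3/5
P(Z=1 | obs) = 1/24 / 5/48 = 2/5

P(Z = 0 | obs) = 3/5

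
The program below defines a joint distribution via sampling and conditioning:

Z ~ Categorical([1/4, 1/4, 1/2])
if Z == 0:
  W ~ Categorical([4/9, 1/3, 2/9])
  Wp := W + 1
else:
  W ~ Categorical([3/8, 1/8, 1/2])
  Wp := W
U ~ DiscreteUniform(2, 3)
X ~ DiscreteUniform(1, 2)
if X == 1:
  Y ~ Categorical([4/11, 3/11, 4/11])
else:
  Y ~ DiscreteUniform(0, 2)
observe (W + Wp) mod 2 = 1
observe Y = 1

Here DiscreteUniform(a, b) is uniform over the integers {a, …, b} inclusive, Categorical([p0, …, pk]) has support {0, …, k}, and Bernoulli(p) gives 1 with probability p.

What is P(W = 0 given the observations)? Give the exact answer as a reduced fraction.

P(W = 0 | obs) = 4/9

Enumerate traces; 12 have nonzero weight after conditioning:
  (Z=0, W=0, U=2, X=1, Y=1) weight 1/132
  (Z=0, W=0, U=2, X=2, Y=1) weight 1/108
  (Z=0, W=0, U=3, X=1, Y=1) weight 1/132
  (Z=0, W=0, U=3, X=2, Y=1) weight 1/108
  (Z=0, W=1, U=2, X=1, Y=1) weight 1/176
  (Z=0, W=1, U=2, X=2, Y=1) weight 1/144
  (Z=0, W=1, U=3, X=1, Y=1) weight 1/176
  (Z=0, W=1, U=3, X=2, Y=1) weight 1/144
  (Z=0, W=2, U=2, X=1, Y=1) weight 1/264
  … 3 more
Group by W:
  weight(W=0) = 10/297
  weight(W=1) = 5/198
  weight(W=2) = 5/297
Total weight = 10/297 + 5/198 + 5/297 = 5/66
P(W=0 | obs) = 10/297 / 5/66 = 4/9
P(W=1 | obs) = 5/198 / 5/66 = 1/3
P(W=2 | obs) = 5/297 / 5/66 = 2/9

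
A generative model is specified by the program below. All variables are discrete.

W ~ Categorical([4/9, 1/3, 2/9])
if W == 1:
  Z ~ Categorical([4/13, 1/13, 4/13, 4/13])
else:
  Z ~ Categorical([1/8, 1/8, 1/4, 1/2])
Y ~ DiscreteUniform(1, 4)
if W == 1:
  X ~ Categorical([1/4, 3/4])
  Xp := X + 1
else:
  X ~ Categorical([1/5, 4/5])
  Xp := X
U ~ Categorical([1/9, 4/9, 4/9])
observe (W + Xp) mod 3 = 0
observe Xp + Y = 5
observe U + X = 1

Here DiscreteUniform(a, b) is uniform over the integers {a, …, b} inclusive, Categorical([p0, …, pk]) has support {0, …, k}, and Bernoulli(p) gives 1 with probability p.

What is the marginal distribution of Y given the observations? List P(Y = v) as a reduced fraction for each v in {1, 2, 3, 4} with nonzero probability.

Enumerate traces; 8 have nonzero weight after conditioning:
  (W=1, Z=0, Y=3, X=1, U=0) weight 1/468
  (W=1, Z=1, Y=3, X=1, U=0) weight 1/1872
  (W=1, Z=2, Y=3, X=1, U=0) weight 1/468
  (W=1, Z=3, Y=3, X=1, U=0) weight 1/468
  (W=2, Z=0, Y=4, X=1, U=0) weight 1/1620
  (W=2, Z=1, Y=4, X=1, U=0) weight 1/1620
  (W=2, Z=2, Y=4, X=1, U=0) weight 1/810
  (W=2, Z=3, Y=4, X=1, U=0) weight 1/405
Group by Y:
  weight(Y=3) = 1/144
  weight(Y=4) = 2/405
Total weight = 1/144 + 2/405 = 77/6480
P(Y=3 | obs) = 1/144 / 77/6480 = 45/77
P(Y=4 | obs) = 2/405 / 77/6480 = 32/77

P(Y=3) = 45/77, P(Y=4) = 32/77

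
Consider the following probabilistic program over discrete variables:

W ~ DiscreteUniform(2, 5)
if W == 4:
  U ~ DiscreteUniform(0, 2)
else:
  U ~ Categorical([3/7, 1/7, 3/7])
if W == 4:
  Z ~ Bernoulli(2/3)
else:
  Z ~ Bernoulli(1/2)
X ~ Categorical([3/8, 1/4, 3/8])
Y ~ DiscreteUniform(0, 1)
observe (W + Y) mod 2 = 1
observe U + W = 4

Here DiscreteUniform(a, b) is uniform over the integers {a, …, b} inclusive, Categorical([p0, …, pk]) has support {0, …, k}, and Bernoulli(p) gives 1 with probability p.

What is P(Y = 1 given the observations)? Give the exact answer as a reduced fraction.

Enumerate traces; 18 have nonzero weight after conditioning:
  (W=2, U=2, Z=0, X=0, Y=1) weight 9/896
  (W=2, U=2, Z=0, X=1, Y=1) weight 3/448
  (W=2, U=2, Z=0, X=2, Y=1) weight 9/896
  (W=2, U=2, Z=1, X=0, Y=1) weight 9/896
  (W=2, U=2, Z=1, X=1, Y=1) weight 3/448
  (W=2, U=2, Z=1, X=2, Y=1) weight 9/896
  (W=3, U=1, Z=0, X=0, Y=0) weight 3/896
  (W=3, U=1, Z=0, X=1, Y=0) weight 1/448
  … 10 more
Group by Y:
  weight(Y=0) = 1/56
  weight(Y=1) = 2/21
Total weight = 1/56 + 2/21 = 19/168
P(Y=0 | obs) = 1/56 / 19/168 = 3/19
P(Y=1 | obs) = 2/21 / 19/168 = 16/19

P(Y = 1 | obs) = 16/19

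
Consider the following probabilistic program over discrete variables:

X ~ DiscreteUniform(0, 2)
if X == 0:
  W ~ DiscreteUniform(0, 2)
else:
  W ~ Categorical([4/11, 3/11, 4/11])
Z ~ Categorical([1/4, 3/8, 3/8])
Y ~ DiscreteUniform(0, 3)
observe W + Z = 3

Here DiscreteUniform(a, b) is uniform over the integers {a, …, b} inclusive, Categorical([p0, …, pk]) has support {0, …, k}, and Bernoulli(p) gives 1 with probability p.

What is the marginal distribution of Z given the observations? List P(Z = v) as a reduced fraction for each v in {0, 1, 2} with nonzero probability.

Enumerate traces; 24 have nonzero weight after conditioning:
  (X=0, W=1, Z=2, Y=0) weight 1/96
  (X=0, W=1, Z=2, Y=1) weight 1/96
  (X=0, W=1, Z=2, Y=2) weight 1/96
  (X=0, W=1, Z=2, Y=3) weight 1/96
  (X=0, W=2, Z=1, Y=0) weight 1/96
  (X=0, W=2, Z=1, Y=1) weight 1/96
  (X=0, W=2, Z=1, Y=2) weight 1/96
  (X=0, W=2, Z=1, Y=3) weight 1/96
  … 16 more
Group by Z:
  weight(Z=1) = 35/264
  weight(Z=2) = 29/264
Total weight = 35/264 + 29/264 = 8/33
P(Z=1 | obs) = 35/264 / 8/33 = 35/64
P(Z=2 | obs) = 29/264 / 8/33 = 29/64

P(Z=1) = 35/64, P(Z=2) = 29/64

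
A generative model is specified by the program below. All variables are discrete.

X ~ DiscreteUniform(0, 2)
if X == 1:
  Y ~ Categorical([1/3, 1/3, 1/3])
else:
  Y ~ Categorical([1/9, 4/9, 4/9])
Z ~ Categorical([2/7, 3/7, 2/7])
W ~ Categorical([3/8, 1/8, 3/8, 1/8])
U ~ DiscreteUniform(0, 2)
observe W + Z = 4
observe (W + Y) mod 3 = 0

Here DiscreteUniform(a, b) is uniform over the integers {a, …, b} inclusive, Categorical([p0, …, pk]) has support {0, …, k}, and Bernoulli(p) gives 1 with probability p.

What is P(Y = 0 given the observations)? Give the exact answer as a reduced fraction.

Enumerate traces; 18 have nonzero weight after conditioning:
  (X=0, Y=0, Z=1, W=3, U=0) weight 1/1512
  (X=0, Y=0, Z=1, W=3, U=1) weight 1/1512
  (X=0, Y=0, Z=1, W=3, U=2) weight 1/1512
  (X=0, Y=1, Z=2, W=2, U=0) weight 1/189
  (X=0, Y=1, Z=2, W=2, U=1) weight 1/189
  (X=0, Y=1, Z=2, W=2, U=2) weight 1/189
  (X=1, Y=0, Z=1, W=3, U=0) weight 1/504
  (X=1, Y=0, Z=1, W=3, U=1) weight 1/504
  … 10 more
Group by Y:
  weight(Y=0) = 5/504
  weight(Y=1) = 11/252
Total weight = 5/504 + 11/252 = 3/56
P(Y=0 | obs) = 5/504 / 3/56 = 5/27
P(Y=1 | obs) = 11/252 / 3/56 = 22/27

P(Y = 0 | obs) = 5/27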